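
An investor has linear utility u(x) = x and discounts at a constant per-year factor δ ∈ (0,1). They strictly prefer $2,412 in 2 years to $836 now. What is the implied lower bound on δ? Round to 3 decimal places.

δ > 0.589

Comparing present values: 836 < δ^2·2412.
Hence δ^2 > 836/2412 = 0.34660, and x ↦ x^(1/2) is increasing on (0,∞).
δ > 0.34660^(1/2) = 0.589.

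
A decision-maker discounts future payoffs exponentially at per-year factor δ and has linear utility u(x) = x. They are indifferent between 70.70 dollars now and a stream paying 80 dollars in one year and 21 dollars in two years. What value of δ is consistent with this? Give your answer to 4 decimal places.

The stream is worth 80δ + 21δ² today, so 80δ + 21δ² = 70.70.
That is, 21δ² + 80δ − 70.70 = 0, a quadratic in δ.
The positive root is δ = [−80 + √(80² + 4·21·70.70)] / (2·21) = (−80 + 111.080)/42 ≈ 0.7400.

δ ≈ 0.7400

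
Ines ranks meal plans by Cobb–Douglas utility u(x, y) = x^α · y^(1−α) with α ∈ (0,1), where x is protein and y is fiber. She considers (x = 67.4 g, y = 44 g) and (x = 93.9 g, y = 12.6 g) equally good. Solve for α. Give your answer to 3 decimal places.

The Cobb–Douglas utilities coincide, so 67.4^α·44^(1−α) = 93.9^α·12.6^(1−α).
Taking logs: α·ln 67.4 + (1−α)·ln 44 = α·ln 93.9 + (1−α)·ln 12.6, i.e. α·-0.331585 = (1−α)·-1.250493.
With A = -0.331585 and B = -1.250493: α·A = (1−α)·B, so α = B/(A+B) = -1.250493/-1.582078 ≈ 0.790.

α ≈ 0.790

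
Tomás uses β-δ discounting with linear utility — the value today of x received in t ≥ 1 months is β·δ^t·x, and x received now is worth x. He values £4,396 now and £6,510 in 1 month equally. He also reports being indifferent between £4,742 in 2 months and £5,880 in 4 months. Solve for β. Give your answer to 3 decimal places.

From the later pair, β·δ^2·4742 = β·δ^4·5880; dividing through, δ^2 = 4742/5880 = 0.80646, so δ = 0.89803.
The first indifference: 4396 = β·δ·6510, so β = 4396/(δ·6510) = 4396/(0.89803·6510) ≈ 0.752.

β ≈ 0.752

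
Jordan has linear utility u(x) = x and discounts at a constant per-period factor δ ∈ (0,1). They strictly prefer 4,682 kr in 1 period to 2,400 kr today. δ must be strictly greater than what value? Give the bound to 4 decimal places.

Under u(x) = x this choice says 2400 < δ·4682.
Dividing through by 4682 gives δ > 0.51260.

δ > 0.5126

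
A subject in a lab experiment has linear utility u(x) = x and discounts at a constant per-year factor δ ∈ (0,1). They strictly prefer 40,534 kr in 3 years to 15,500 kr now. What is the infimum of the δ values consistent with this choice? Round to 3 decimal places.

δ > 0.726

The preference means 15500 < δ^3·40534.
So δ^3 > 15500/40534 = 0.38240; taking the cube root of both positive sides preserves the inequality.
δ > 0.38240^(1/3) = 0.726.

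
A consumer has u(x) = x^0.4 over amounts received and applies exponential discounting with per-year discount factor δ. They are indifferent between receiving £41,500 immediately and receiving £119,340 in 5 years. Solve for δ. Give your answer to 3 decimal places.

δ ≈ 0.919

Indifference means u(41500) = δ^5 · u(119340), so δ^5 = u(41500)/u(119340).
With u(x) = x^0.4: δ^5 = 41500^0.4/119340^0.4 = (41500/119340)^0.4 = 0.65540.
Taking the 5th root: δ = 0.65540^(1/5) ≈ 0.919.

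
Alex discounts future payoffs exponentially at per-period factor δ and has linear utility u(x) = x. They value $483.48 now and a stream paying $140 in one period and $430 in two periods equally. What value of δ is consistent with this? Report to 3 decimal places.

δ ≈ 0.910

Equating present values: 483.48 = 140δ + 430δ².
Rearranged: 430δ² + 140δ − 483.48 = 0.
The positive root is δ = [−140 + √(140² + 4·430·483.48)] / (2·430) = (−140 + 922.597)/860 ≈ 0.910.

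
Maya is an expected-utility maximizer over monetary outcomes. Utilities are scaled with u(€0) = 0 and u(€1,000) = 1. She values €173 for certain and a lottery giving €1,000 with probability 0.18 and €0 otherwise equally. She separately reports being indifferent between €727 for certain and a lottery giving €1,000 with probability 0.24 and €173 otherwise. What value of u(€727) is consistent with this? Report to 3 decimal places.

The first gamble pins u(€173): it must equal 0.18·1 + 0.82·0 = 0.18.
The second indifference gives u(€727) = 0.24·u(€1,000) + 0.76·u(€173) = 0.24·1.00 + 0.76·0.18 = 0.3768.

0.377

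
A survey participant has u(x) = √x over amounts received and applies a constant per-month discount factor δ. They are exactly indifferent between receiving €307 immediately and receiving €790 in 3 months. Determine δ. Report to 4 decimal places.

δ ≈ 0.8543

The payoff in 3 months is discounted by δ^3, so u(307) = δ^3·u(790) and δ^3 = u(307)/u(790).
Since u(x) = √x, δ^3 = √(307/790) = 0.62338.
Hence δ = (0.62338)^(1/3) = 0.854250.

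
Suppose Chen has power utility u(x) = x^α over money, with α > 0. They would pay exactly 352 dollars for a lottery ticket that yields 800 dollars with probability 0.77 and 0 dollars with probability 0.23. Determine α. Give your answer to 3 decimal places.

α ≈ 0.318

The lottery's expected utility is 0.77·u(800) + 0.23·u(0) = 0.77·800^α (since u(0) = 0 for α > 0).
Equating: 352^α = 0.77·800^α, i.e. 0.4400^α = 0.77.
Take logs: α = ln 0.77 / ln(352/800) ≈ 0.31836.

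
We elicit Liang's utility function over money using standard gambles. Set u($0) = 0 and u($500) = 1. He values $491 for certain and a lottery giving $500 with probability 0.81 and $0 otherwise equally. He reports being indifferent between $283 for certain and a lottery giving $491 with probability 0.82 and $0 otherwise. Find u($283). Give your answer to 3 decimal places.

0.664

The first gamble pins u($491): it must equal 0.81·1 + 0.19·0 = 0.81.
Then u($283) = 0.82·u($491) + 0.18·u($0) = 0.82·0.81 + 0.18·0.00 = 0.6642.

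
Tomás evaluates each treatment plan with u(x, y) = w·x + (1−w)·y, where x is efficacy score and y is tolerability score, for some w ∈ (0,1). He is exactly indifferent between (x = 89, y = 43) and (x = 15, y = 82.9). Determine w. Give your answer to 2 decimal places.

w = 0.35

Equating utilities: w·89 + (1−w)·43 = w·15 + (1−w)·82.9.
Rearranging, 74·w − 39.9·(1−w) = 0.
So w/(1−w) = 39.9/74 = 0.5392, giving w = 39.9/(74+39.9) = 0.35.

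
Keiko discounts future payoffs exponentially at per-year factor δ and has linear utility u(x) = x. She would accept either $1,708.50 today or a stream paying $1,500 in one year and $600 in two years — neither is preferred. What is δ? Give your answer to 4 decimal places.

Equating present values: 1708.50 = 1500δ + 600δ².
So 600δ² + 1500δ − 1708.50 = 0.
By the quadratic formula (taking the positive root), δ = (−1500 + √6350400.00) / 1200 ≈ 0.8500.

δ ≈ 0.8500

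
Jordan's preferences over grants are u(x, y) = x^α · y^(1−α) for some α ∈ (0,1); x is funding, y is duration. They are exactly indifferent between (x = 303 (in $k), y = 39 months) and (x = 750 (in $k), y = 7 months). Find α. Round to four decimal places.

α ≈ 0.6546

Set the two utilities equal: 303^α·39^(1−α) = 750^α·7^(1−α).
Rearrange to (303/750)^α = (7/39)^(1−α) and take logs: α·-0.9063404 = (1−α)·-1.7176515.
With A = -0.9063404 and B = -1.7176515: α·A = (1−α)·B, so α = B/(A+B) = -1.7176515/-2.6239919 ≈ 0.6546.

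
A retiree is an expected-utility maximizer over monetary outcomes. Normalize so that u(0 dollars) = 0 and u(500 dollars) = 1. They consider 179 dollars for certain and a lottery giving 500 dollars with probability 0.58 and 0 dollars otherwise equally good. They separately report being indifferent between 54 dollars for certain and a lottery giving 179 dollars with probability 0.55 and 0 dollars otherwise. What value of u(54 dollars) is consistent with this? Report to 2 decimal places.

From the first indifference, u(179 dollars) = 0.58·u(500 dollars) + 0.42·u(0 dollars) = 0.58·1 + 0.42·0 = 0.58.
Then u(54 dollars) = 0.55·u(179 dollars) + 0.45·u(0 dollars) = 0.55·0.58 + 0.45·0.00 = 0.3190.

0.32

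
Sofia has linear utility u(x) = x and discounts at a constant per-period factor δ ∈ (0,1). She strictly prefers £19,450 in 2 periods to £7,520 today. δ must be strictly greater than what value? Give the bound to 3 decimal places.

δ > 0.622

The preference means 7520 < δ^2·19450.
So δ^2 > 7520/19450 = 0.38663; taking the square root of both positive sides preserves the inequality.
δ > (7520/19450)^(1/2) ≈ 0.622.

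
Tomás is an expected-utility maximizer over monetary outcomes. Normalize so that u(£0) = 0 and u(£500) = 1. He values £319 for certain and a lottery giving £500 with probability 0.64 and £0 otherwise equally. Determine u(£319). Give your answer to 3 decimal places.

0.640

u(£319) equals the lottery's expected utility: 0.64·1 + 0.36·0 = 0.64.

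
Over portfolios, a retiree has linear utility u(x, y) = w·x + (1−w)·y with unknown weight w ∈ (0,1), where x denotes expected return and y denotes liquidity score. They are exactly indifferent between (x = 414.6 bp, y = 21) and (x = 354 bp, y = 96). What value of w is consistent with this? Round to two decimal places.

u(414.6,21) = u(354,96) means w·414.6 + (1−w)·21 = w·354 + (1−w)·96.
Rearranging, 60.6·w − 75·(1−w) = 0.
So w/(1−w) = 75/60.6 = 1.2376, giving w = 75/(60.6+75) = 0.55.

w = 0.55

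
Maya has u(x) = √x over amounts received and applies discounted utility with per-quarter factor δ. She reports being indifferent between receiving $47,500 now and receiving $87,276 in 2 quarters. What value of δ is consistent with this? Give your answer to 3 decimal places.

δ ≈ 0.859

Equating discounted utilities: u(47500) = δ^2·u(87276) ⇒ δ^2 = u(47500)/u(87276).
With u(x) = √x: δ^2 = √47500/√87276 = √(47500/87276) = 0.73773.
Hence δ = (0.73773)^(1/2) = 0.85891.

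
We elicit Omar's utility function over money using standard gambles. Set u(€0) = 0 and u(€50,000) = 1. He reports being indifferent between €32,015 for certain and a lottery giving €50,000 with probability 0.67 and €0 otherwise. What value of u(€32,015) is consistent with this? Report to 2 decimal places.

By the standard-gamble method, u(€32,015) is just the indifference probability on the best outcome: 0.67.

0.67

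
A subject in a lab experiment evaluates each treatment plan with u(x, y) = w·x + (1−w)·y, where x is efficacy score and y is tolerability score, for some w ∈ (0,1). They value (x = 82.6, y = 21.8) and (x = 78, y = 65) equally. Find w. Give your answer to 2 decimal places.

Indifference: w·82.6 + (1−w)·21.8 = w·78 + (1−w)·65.
Rearranging, 4.6·w − 43.2·(1−w) = 0.
The marginal rate of substitution is 43.2/4.6, so w = 43.2/(4.6+43.2) = 0.90.

w = 0.90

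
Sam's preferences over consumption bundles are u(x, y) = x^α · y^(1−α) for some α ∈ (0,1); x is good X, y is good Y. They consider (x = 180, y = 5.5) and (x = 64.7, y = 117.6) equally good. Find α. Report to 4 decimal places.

α ≈ 0.7496

Indifference: 180^α · 5.5^(1−α) = 64.7^α · 117.6^(1−α).
(180/64.7)^α = (117.6/5.5)^(1−α); take logs: α·ln(180/64.7) = (1−α)·ln(117.6/5.5), i.e. α·1.0231956 = (1−α)·3.0625409.
Thus α·(4.0857365) = 3.0625409, so α = 3.0625409/4.0857365 ≈ 0.7496.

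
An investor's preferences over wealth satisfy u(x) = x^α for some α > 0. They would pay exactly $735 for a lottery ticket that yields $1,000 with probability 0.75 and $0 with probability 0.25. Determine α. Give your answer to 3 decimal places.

Since u(0) = 0, the lottery's EU is 0.75·1000^α.
Indifference: 735^α = 0.75·1000^α, so (735/1000)^α = 0.75.
Take logs: α = ln 0.75 / ln(735/1000) ≈ 0.93438.

α ≈ 0.934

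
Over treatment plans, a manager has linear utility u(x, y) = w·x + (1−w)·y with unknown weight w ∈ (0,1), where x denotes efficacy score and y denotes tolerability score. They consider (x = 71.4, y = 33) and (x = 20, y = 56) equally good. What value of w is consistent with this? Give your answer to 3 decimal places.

w = 0.309

Equating utilities: w·71.4 + (1−w)·33 = w·20 + (1−w)·56.
Rearranging, 51.4·w − 23·(1−w) = 0.
The marginal rate of substitution is 23/51.4, so w = 23/(51.4+23) = 0.309.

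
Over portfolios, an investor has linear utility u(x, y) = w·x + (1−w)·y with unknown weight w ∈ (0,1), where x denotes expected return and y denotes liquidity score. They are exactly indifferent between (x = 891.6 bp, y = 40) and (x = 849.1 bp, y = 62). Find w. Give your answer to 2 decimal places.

w = 0.34

Equating utilities: w·891.6 + (1−w)·40 = w·849.1 + (1−w)·62.
Collecting terms: w·42.5 = (1−w)·22.
Hence w = 22/(42.5+22) = 22/64.5 = 0.34.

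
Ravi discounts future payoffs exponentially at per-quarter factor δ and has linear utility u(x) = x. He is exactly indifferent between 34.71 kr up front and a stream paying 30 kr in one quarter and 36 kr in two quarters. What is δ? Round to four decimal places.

δ ≈ 0.6500

Equating present values: 34.71 = 30δ + 36δ².
So 36δ² + 30δ − 34.71 = 0.
The positive root is δ = [−30 + √(30² + 4·36·34.71)] / (2·36) = (−30 + 76.800)/72 ≈ 0.6500.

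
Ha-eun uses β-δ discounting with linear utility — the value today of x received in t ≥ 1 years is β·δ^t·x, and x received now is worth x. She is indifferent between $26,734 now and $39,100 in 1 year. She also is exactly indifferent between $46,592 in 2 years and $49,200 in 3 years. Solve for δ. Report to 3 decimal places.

The second indifference involves only future payoffs, so β cancels: β·δ^2·46592 = β·δ^3·49200, giving δ = 46592/49200 = 0.94699.

δ ≈ 0.947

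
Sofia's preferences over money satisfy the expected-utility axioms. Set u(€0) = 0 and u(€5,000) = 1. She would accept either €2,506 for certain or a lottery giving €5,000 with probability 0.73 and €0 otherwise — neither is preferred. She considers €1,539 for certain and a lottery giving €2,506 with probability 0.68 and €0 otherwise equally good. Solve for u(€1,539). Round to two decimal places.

The first gamble pins u(€2,506): it must equal 0.73·1 + 0.27·0 = 0.73.
The second indifference gives u(€1,539) = 0.68·u(€2,506) + 0.32·u(€0) = 0.68·0.73 + 0.32·0.00 = 0.4964.

0.50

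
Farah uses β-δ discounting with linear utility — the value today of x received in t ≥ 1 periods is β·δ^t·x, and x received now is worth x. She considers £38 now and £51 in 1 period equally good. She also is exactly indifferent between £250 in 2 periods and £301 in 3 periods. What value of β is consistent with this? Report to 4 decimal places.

From the later pair, β·δ^2·250 = β·δ^3·301; dividing through, δ = 250/301 = 0.83056.
The first indifference: 38 = β·δ·51, so β = 38/(δ·51) = 38/(0.83056·51) ≈ 0.8971.

β ≈ 0.8971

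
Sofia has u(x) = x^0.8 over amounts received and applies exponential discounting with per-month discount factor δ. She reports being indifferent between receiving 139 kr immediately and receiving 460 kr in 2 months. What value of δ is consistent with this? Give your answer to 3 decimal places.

The payoff in 2 months is discounted by δ^2, so u(139) = δ^2·u(460) and δ^2 = u(139)/u(460).
With u(x) = x^0.8: δ^2 = 139^0.8/460^0.8 = (139/460)^0.8 = 0.38389.
Taking the square root: δ = 0.38389^(1/2) ≈ 0.620.

δ ≈ 0.620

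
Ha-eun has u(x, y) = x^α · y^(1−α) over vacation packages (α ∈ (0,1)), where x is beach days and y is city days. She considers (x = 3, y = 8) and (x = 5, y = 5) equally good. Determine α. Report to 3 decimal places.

α ≈ 0.479

Indifference: 3^α · 8^(1−α) = 5^α · 5^(1−α).
Taking logs: α·ln 3 + (1−α)·ln 8 = α·ln 5 + (1−α)·ln 5, i.e. α·-0.510826 = (1−α)·-0.470004.
Thus α·(-0.980830) = -0.470004, so α = -0.470004/-0.980830 ≈ 0.479.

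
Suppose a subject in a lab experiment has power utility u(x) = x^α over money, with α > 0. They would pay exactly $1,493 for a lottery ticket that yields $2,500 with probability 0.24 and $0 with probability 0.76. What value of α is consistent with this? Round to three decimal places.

α ≈ 2.768

Since u(0) = 0, the lottery's EU is 0.24·2500^α.
Equating: 1493^α = 0.24·2500^α, i.e. 0.5972^α = 0.24.
Taking logs: α·ln(1493/2500) = ln(0.24), so α = -1.427116 / -0.515503 ≈ 2.768.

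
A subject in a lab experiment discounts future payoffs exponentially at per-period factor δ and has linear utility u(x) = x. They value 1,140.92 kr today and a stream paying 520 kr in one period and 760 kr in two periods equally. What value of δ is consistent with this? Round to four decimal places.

δ ≈ 0.9300

Present value of the stream is 520·δ + 760·δ². Indifference gives 520δ + 760δ² = 1140.92.
Rearranged: 760δ² + 520δ − 1140.92 = 0.
δ = (−520 + √(520² + 4·760·1140.92)) / (2·760) = (−520 + √3738796.80) / 1520 ≈ 0.9300.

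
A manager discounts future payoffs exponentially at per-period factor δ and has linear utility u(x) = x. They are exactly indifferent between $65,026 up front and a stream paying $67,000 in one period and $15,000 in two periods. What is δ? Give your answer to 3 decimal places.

Equating present values: 65026 = 67000δ + 15000δ².
That is, 15000δ² + 67000δ − 65026 = 0, a quadratic in δ.
δ = (−67000 + √(67000² + 4·15000·65026)) / (2·15000) = (−67000 + √8390560000.00) / 30000 ≈ 0.820.

δ ≈ 0.820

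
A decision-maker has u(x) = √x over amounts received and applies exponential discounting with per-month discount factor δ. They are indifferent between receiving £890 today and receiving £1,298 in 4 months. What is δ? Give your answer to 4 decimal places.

δ ≈ 0.9539

Equating discounted utilities: u(890) = δ^4·u(1298) ⇒ δ^4 = u(890)/u(1298).
With u(x) = √x: δ^4 = √890/√1298 = √(890/1298) = 0.82805.
Taking the 4th root: δ = 0.82805^(1/4) ≈ 0.9539.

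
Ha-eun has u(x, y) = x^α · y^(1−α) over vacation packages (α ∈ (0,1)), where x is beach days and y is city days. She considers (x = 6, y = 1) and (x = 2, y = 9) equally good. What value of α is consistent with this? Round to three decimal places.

The Cobb–Douglas utilities coincide, so 6^α·1^(1−α) = 2^α·9^(1−α).
Taking logs: α·ln 6 + (1−α)·ln 1 = α·ln 2 + (1−α)·ln 9, i.e. α·1.098612 = (1−α)·2.197225.
Thus α·(3.295837) = 2.197225, so α = 2.197225/3.295837 ≈ 0.667.

α ≈ 0.667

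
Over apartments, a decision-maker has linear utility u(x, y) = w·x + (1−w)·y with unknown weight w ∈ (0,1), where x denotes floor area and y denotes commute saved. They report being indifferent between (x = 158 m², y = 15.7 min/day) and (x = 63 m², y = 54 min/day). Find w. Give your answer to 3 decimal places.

Indifference: w·158 + (1−w)·15.7 = w·63 + (1−w)·54.
Collecting terms: w·95 = (1−w)·38.3.
Hence w = 38.3/(95+38.3) = 38.3/133.3 = 0.287.

w = 0.287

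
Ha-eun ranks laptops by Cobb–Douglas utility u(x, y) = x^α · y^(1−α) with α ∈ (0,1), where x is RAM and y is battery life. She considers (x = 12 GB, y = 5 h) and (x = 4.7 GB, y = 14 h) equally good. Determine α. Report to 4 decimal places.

The Cobb–Douglas utilities coincide, so 12^α·5^(1−α) = 4.7^α·14^(1−α).
(12/4.7)^α = (14/5)^(1−α); take logs: α·ln(12/4.7) = (1−α)·ln(14/5), i.e. α·0.9373441 = (1−α)·1.0296194.
With A = 0.9373441 and B = 1.0296194: α·A = (1−α)·B, so α = B/(A+B) = 1.0296194/1.9669635 ≈ 0.5235.

α ≈ 0.5235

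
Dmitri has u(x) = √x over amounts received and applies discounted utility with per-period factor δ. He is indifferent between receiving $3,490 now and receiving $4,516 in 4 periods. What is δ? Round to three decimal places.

The payoff in 4 periods is discounted by δ^4, so u(3490) = δ^4·u(4516) and δ^4 = u(3490)/u(4516).
Since u(x) = √x, δ^4 = √(3490/4516) = 0.87909.
So δ = 0.87909^(1/4) ≈ 0.968.

δ ≈ 0.968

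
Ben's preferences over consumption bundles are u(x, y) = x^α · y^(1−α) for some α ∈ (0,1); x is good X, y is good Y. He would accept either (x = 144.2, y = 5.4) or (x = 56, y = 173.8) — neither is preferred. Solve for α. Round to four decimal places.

α ≈ 0.7859

Indifference: 144.2^α · 5.4^(1−α) = 56^α · 173.8^(1−α).
Rearrange to (144.2/56)^α = (173.8/5.4)^(1−α) and take logs: α·0.9458495 = (1−α)·3.4715063.
So α/(1−α) = (3.4715063)/(0.9458495) = 3.6702523, and α = 3.6702523/4.6702523 ≈ 0.7859.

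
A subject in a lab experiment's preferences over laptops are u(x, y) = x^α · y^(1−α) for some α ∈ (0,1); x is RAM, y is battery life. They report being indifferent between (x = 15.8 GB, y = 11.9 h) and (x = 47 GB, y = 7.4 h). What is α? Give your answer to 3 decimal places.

α ≈ 0.304

Indifference: 15.8^α · 11.9^(1−α) = 47^α · 7.4^(1−α).
(15.8/47)^α = (7.4/11.9)^(1−α); take logs: α·ln(15.8/47) = (1−α)·ln(7.4/11.9), i.e. α·-1.090138 = (1−α)·-0.475058.
Thus α·(-1.565196) = -0.475058, so α = -0.475058/-1.565196 ≈ 0.304.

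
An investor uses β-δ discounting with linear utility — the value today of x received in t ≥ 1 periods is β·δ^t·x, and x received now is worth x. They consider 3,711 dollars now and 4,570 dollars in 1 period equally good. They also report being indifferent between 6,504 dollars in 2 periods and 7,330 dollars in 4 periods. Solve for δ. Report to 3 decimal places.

Both payoffs in the second observation are in the future, so β drops out: δ^2·6504 = δ^4·7330 ⇒ δ^2 = 6504/7330 = 0.88731, so δ = 0.94197.

δ ≈ 0.942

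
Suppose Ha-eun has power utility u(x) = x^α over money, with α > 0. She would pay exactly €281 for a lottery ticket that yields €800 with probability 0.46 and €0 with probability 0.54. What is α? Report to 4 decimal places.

Since u(0) = 0, the lottery's EU is 0.46·800^α.
Setting u(281) equal to that: 281^α = 0.46·800^α ⇒ (281/800)^α = 0.46.
Take logs: α = ln 0.46 / ln(281/800) ≈ 0.742197.

α ≈ 0.7422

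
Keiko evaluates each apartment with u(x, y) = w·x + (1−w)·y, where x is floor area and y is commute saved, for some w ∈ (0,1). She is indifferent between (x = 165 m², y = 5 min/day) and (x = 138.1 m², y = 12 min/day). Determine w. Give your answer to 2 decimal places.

u(165,5) = u(138.1,12) means w·165 + (1−w)·5 = w·138.1 + (1−w)·12.
Collecting terms: w·26.9 = (1−w)·7.
Hence w = 7/(26.9+7) = 7/33.9 = 0.21.

w = 0.21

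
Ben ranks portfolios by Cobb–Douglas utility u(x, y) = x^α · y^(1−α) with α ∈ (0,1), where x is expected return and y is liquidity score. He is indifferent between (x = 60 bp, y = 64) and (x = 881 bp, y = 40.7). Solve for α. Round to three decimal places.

The Cobb–Douglas utilities coincide, so 60^α·64^(1−α) = 881^α·40.7^(1−α).
Taking logs: α·ln 60 + (1−α)·ln 64 = α·ln 881 + (1−α)·ln 40.7, i.e. α·-2.686713 = (1−α)·-0.452655.
Thus α·(-3.139368) = -0.452655, so α = -0.452655/-3.139368 ≈ 0.144.

α ≈ 0.144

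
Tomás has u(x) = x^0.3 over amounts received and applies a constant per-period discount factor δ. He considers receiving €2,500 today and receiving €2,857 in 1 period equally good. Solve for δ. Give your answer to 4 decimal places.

δ ≈ 0.9607

The payoff in 1 period is discounted by δ, so u(2500) = δ·u(2857) and δ = u(2500)/u(2857).
With u(x) = x^0.3: δ = 2500^0.3/2857^0.3 = (2500/2857)^0.3 = 0.96075.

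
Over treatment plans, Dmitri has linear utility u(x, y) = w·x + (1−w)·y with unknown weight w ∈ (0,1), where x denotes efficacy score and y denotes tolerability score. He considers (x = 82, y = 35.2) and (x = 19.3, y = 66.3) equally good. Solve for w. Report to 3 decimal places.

w = 0.332

Equating utilities: w·82 + (1−w)·35.2 = w·19.3 + (1−w)·66.3.
Rearranging, 62.7·w − 31.1·(1−w) = 0.
So w/(1−w) = 31.1/62.7 = 0.4960, giving w = 31.1/(62.7+31.1) = 0.332.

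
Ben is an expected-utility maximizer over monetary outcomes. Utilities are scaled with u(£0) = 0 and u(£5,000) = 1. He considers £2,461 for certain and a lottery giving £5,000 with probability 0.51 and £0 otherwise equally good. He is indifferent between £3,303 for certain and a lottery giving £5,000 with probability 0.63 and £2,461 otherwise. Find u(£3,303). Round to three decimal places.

0.819

From the first indifference, u(£2,461) = 0.51·u(£5,000) + 0.49·u(£0) = 0.51·1 + 0.49·0 = 0.51.
Chaining: u(£3,303) = 0.63·1.00 + 0.37·0.51 = 0.8187.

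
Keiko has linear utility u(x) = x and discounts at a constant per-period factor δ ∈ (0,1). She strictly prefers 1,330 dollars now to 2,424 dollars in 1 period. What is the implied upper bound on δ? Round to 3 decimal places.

Under u(x) = x this choice says 1330 > δ·2424.
Dividing through by 2424 gives δ < 0.54868.

δ < 0.549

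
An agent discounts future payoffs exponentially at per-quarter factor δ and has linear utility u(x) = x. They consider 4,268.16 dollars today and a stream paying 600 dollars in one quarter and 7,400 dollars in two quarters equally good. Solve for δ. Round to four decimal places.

δ ≈ 0.7200

Equating present values: 4268.16 = 600δ + 7400δ².
So 7400δ² + 600δ − 4268.16 = 0.
δ = (−600 + √(600² + 4·7400·4268.16)) / (2·7400) = (−600 + √126697536.00) / 14800 ≈ 0.7200.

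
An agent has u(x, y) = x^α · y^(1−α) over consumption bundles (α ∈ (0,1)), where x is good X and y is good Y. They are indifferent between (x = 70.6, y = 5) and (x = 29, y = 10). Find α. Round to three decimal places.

Set the two utilities equal: 70.6^α·5^(1−α) = 29^α·10^(1−α).
(70.6/29)^α = (10/5)^(1−α); take logs: α·ln(70.6/29) = (1−α)·ln(10/5), i.e. α·0.889734 = (1−α)·0.693147.
So α/(1−α) = (0.693147)/(0.889734) = 0.779050, and α = 0.779050/1.779050 ≈ 0.438.

α ≈ 0.438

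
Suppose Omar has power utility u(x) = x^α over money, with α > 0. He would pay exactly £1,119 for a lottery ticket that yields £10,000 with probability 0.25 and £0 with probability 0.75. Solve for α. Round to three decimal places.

α ≈ 0.633

EU(lottery) = 0.25·10000^α + 0.75·0 = 0.25·10000^α.
Setting u(1119) equal to that: 1119^α = 0.25·10000^α ⇒ (1119/10000)^α = 0.25.
α = ln(0.25) / ln(1119/10000) = -1.386294/-2.190150 ≈ 0.633.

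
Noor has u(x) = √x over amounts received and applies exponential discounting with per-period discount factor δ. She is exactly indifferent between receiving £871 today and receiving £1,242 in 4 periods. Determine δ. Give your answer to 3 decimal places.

δ ≈ 0.957

The payoff in 4 periods is discounted by δ^4, so u(871) = δ^4·u(1242) and δ^4 = u(871)/u(1242).
Since u(x) = √x, δ^4 = √(871/1242) = 0.83743.
Taking the 4th root: δ = 0.83743^(1/4) ≈ 0.957.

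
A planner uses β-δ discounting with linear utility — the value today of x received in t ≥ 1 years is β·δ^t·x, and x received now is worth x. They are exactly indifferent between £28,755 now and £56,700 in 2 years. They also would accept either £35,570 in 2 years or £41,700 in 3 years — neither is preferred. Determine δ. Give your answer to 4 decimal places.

δ ≈ 0.8530

From the later pair, β·δ^2·35570 = β·δ^3·41700; dividing through, δ = 35570/41700 = 0.85300.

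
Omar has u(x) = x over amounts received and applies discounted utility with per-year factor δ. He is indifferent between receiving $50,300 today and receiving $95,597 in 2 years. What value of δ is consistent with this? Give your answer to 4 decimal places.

δ ≈ 0.7254

Equating discounted utilities: u(50300) = δ^2·u(95597) ⇒ δ^2 = u(50300)/u(95597).
With u(x) = x: δ^2 = 50300/95597 = 0.52617.
So δ = 0.52617^(1/2) ≈ 0.7254.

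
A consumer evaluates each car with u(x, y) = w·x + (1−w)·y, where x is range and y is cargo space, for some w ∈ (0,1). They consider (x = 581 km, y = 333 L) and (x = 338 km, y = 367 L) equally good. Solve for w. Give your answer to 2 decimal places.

w = 0.12

Indifference: w·581 + (1−w)·333 = w·338 + (1−w)·367.
Collecting terms: w·243 = (1−w)·34.
The marginal rate of substitution is 34/243, so w = 34/(243+34) = 0.12.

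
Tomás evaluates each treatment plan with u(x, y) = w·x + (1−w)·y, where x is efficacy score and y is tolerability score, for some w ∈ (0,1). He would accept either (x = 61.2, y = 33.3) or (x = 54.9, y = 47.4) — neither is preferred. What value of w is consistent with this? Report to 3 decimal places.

w = 0.691

u(61.2,33.3) = u(54.9,47.4) means w·61.2 + (1−w)·33.3 = w·54.9 + (1−w)·47.4.
Rearranging, 6.3·w − 14.1·(1−w) = 0.
So w/(1−w) = 14.1/6.3 = 2.2381, giving w = 14.1/(6.3+14.1) = 0.691.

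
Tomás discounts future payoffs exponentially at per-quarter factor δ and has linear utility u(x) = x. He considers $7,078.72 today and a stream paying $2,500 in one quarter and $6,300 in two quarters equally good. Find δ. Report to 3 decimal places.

δ ≈ 0.880

Present value of the stream is 2500·δ + 6300·δ². Indifference gives 2500δ + 6300δ² = 7078.72.
Rearranged: 6300δ² + 2500δ − 7078.72 = 0.
The positive root is δ = [−2500 + √(2500² + 4·6300·7078.72)] / (2·6300) = (−2500 + 13588.000)/12600 ≈ 0.880.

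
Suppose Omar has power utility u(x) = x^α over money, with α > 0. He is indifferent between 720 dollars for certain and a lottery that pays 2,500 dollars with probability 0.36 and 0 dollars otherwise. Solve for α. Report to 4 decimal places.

α ≈ 0.8207

Since u(0) = 0, the lottery's EU is 0.36·2500^α.
Indifference: 720^α = 0.36·2500^α, so (720/2500)^α = 0.36.
Take logs: α = ln 0.36 / ln(720/2500) ≈ 0.820739.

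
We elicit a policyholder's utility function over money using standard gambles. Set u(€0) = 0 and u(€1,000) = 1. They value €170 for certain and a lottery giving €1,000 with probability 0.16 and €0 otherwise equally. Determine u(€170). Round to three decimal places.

u(€170) equals the lottery's expected utility: 0.16·1 + 0.84·0 = 0.16.

0.160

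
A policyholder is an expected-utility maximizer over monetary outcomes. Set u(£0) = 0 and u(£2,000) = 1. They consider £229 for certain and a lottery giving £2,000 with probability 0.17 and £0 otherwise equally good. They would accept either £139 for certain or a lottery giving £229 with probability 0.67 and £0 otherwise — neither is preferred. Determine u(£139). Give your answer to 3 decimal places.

0.114

The first gamble pins u(£229): it must equal 0.17·1 + 0.83·0 = 0.17.
The second indifference gives u(£139) = 0.67·u(£229) + 0.33·u(£0) = 0.67·0.17 + 0.33·0.00 = 0.1139.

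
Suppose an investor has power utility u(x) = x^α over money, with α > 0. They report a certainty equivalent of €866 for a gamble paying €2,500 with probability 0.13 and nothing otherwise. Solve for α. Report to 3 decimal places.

The lottery's expected utility is 0.13·u(2500) + 0.87·u(0) = 0.13·2500^α (since u(0) = 0 for α > 0).
Equating: 866^α = 0.13·2500^α, i.e. 0.3464^α = 0.13.
Take logs: α = ln 0.13 / ln(866/2500) ≈ 1.92444.

α ≈ 1.924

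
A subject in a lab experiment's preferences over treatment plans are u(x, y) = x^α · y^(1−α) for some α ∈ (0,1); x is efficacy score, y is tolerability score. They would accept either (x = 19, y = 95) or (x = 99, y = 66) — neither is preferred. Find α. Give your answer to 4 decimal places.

α ≈ 0.1808

Indifference: 19^α · 95^(1−α) = 99^α · 66^(1−α).
Taking logs: α·ln 19 + (1−α)·ln 95 = α·ln 99 + (1−α)·ln 66, i.e. α·-1.6506809 = (1−α)·-0.3642221.
So α/(1−α) = (-0.3642221)/(-1.6506809) = 0.2206496, and α = 0.2206496/1.2206496 ≈ 0.1808.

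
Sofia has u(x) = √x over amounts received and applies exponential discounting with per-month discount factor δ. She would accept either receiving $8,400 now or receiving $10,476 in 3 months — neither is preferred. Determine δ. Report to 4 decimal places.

Equating discounted utilities: u(8400) = δ^3·u(10476) ⇒ δ^3 = u(8400)/u(10476).
Since u(x) = √x, δ^3 = √(8400/10476) = 0.89545.
Hence δ = (0.89545)^(1/3) = 0.963860.

δ ≈ 0.9639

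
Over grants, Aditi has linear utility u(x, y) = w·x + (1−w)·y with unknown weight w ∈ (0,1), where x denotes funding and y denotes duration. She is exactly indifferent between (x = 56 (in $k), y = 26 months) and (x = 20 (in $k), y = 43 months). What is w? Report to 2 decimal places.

w = 0.32

u(56,26) = u(20,43) means w·56 + (1−w)·26 = w·20 + (1−w)·43.
Rearranging, 36·w − 17·(1−w) = 0.
Hence w = 17/(36+17) = 17/53 = 0.32.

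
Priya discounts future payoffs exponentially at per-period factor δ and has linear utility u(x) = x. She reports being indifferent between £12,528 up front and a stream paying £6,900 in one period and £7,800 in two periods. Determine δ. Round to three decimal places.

Equating present values: 12528 = 6900δ + 7800δ².
Rearranged: 7800δ² + 6900δ − 12528 = 0.
The positive root is δ = [−6900 + √(6900² + 4·7800·12528)] / (2·7800) = (−6900 + 20940.000)/15600 ≈ 0.900.

δ ≈ 0.900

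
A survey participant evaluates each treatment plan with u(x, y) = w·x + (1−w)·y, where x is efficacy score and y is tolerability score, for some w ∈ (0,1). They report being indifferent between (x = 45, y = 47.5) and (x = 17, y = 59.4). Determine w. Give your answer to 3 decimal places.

w = 0.298

Equating utilities: w·45 + (1−w)·47.5 = w·17 + (1−w)·59.4.
w·(45−17) = (1−w)·(59.4−47.5), i.e. w·28 = (1−w)·11.9.
Hence w = 11.9/(28+11.9) = 11.9/39.9 = 0.298.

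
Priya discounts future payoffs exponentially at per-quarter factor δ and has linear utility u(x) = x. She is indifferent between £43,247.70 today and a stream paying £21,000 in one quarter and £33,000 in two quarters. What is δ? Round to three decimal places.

Equating present values: 43247.70 = 21000δ + 33000δ².
Rearranged: 33000δ² + 21000δ − 43247.70 = 0.
The positive root is δ = [−21000 + √(21000² + 4·33000·43247.70)] / (2·33000) = (−21000 + 78420.000)/66000 ≈ 0.870.

δ ≈ 0.870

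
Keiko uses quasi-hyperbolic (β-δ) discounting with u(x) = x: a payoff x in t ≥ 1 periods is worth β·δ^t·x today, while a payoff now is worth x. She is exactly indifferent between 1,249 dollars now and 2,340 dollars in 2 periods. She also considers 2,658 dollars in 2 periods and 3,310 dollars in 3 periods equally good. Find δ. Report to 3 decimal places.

The second indifference involves only future payoffs, so β cancels: β·δ^2·2658 = β·δ^3·3310, giving δ = 2658/3310 = 0.80302.

δ ≈ 0.803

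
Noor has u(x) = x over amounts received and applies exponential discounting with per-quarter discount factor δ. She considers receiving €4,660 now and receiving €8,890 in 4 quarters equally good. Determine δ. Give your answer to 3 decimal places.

Indifference means u(4660) = δ^4 · u(8890), so δ^4 = u(4660)/u(8890).
With u(x) = x: δ^4 = 4660/8890 = 0.52418.
Hence δ = (0.52418)^(1/4) = 0.85089.

δ ≈ 0.851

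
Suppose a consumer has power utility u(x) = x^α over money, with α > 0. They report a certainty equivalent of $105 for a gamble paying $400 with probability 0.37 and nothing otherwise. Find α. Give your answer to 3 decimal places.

Since u(0) = 0, the lottery's EU is 0.37·400^α.
Equating: 105^α = 0.37·400^α, i.e. 0.2625^α = 0.37.
Taking logs: α·ln(105/400) = ln(0.37), so α = -0.994252 / -1.337504 ≈ 0.743.

α ≈ 0.743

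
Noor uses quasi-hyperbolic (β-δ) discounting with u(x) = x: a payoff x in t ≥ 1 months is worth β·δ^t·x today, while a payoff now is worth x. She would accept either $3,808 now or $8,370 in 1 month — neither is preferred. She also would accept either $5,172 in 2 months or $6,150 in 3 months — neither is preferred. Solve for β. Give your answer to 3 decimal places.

β ≈ 0.541

The second indifference involves only future payoffs, so β cancels: β·δ^2·5172 = β·δ^3·6150, giving δ = 5172/6150 = 0.84098.
Substituting δ into 3808 = β·δ·8370: β = 3808/(7038.966) ≈ 0.541.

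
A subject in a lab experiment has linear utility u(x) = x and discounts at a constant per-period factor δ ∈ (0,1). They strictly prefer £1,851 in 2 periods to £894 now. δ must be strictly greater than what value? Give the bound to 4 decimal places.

δ > 0.6950

Comparing present values: 894 < δ^2·1851.
So δ^2 > 894/1851 = 0.48298; taking the square root of both positive sides preserves the inequality.
δ > (894/1851)^(1/2) ≈ 0.6950.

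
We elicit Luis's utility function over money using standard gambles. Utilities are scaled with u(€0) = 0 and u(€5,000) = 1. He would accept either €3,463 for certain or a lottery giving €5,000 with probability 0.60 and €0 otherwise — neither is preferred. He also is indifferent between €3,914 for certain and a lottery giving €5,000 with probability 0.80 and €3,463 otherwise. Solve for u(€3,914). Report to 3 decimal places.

0.920

First, u(€3,463) = 0.60·u(€5,000) + 0.40·u(€0) = 0.60.
Then u(€3,914) = 0.80·u(€5,000) + 0.20·u(€3,463) = 0.80·1.00 + 0.20·0.60 = 0.9200.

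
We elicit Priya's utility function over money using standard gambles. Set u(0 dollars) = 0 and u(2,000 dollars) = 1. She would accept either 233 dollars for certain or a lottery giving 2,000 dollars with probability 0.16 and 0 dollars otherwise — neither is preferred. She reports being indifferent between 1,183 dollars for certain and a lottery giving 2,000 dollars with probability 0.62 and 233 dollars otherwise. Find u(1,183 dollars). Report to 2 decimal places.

First, u(233 dollars) = 0.16·u(2,000 dollars) + 0.84·u(0 dollars) = 0.16.
Then u(1,183 dollars) = 0.62·u(2,000 dollars) + 0.38·u(233 dollars) = 0.62·1.00 + 0.38·0.16 = 0.6808.

0.68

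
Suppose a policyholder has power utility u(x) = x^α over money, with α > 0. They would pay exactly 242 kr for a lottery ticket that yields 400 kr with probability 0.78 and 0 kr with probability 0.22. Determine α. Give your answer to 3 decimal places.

α ≈ 0.494

EU(lottery) = 0.78·400^α + 0.22·0 = 0.78·400^α.
Equating: 242^α = 0.78·400^α, i.e. 0.6050^α = 0.78.
α = ln(0.78) / ln(242/400) = -0.248461/-0.502527 ≈ 0.494.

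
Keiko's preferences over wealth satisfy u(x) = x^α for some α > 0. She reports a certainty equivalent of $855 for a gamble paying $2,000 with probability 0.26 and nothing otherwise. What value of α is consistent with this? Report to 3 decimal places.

EU(lottery) = 0.26·2000^α + 0.74·0 = 0.26·2000^α.
Equating: 855^α = 0.26·2000^α, i.e. 0.4275^α = 0.26.
α = ln(0.26) / ln(855/2000) = -1.347074/-0.849801 ≈ 1.585.

α ≈ 1.585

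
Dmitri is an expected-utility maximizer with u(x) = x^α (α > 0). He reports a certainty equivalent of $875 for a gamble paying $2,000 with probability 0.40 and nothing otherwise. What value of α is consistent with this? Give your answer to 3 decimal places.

α ≈ 1.108

Since u(0) = 0, the lottery's EU is 0.40·2000^α.
Equating: 875^α = 0.40·2000^α, i.e. 0.4375^α = 0.40.
Take logs: α = ln 0.40 / ln(875/2000) ≈ 1.10840.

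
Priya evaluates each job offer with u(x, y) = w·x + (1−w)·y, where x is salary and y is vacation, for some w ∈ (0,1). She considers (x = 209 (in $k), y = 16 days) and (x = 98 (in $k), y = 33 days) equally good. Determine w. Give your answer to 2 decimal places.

w = 0.13

Equating utilities: w·209 + (1−w)·16 = w·98 + (1−w)·33.
w·(209−98) = (1−w)·(33−16), i.e. w·111 = (1−w)·17.
The marginal rate of substitution is 17/111, so w = 17/(111+17) = 0.13.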